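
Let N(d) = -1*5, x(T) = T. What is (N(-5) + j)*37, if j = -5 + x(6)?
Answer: -148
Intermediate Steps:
j = 1 (j = -5 + 6 = 1)
N(d) = -5
(N(-5) + j)*37 = (-5 + 1)*37 = -4*37 = -148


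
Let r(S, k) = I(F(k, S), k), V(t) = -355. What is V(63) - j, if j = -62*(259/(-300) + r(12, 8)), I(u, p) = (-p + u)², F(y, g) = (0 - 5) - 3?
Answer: 2319521/150 ≈ 15463.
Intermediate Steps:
F(y, g) = -8 (F(y, g) = -5 - 3 = -8)
I(u, p) = (u - p)²
r(S, k) = (8 + k)² (r(S, k) = (k - 1*(-8))² = (k + 8)² = (8 + k)²)
j = -2372771/150 (j = -62*(259/(-300) + (8 + 8)²) = -62*(259*(-1/300) + 16²) = -62*(-259/300 + 256) = -62*76541/300 = -2372771/150 ≈ -15818.)
V(63) - j = -355 - 1*(-2372771/150) = -355 + 2372771/150 = 2319521/150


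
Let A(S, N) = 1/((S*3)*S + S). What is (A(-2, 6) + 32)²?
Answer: 103041/100 ≈ 1030.4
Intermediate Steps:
A(S, N) = 1/(S + 3*S²) (A(S, N) = 1/((3*S)*S + S) = 1/(3*S² + S) = 1/(S + 3*S²))
(A(-2, 6) + 32)² = (1/((-2)*(1 + 3*(-2))) + 32)² = (-1/(2*(1 - 6)) + 32)² = (-½/(-5) + 32)² = (-½*(-⅕) + 32)² = (⅒ + 32)² = (321/10)² = 103041/100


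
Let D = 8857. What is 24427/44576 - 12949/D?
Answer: -360864685/394809632 ≈ -0.91402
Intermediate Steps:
24427/44576 - 12949/D = 24427/44576 - 12949/8857 = -360864685/394809632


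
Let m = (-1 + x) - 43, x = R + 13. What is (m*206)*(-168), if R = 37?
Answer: -207648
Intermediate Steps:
x = 50 (x = 37 + 13 = 50)
m = 6 (m = (-1 + 50) - 43 = 49 - 43 = 6)
(m*206)*(-168) = (6*206)*(-168) = 1236*(-168) = -207648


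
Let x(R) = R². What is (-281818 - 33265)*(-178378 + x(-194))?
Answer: 44345411586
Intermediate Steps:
(-281818 - 33265)*(-178378 + x(-194)) = (-281818 - 33265)*(-178378 + (-194)²) = -315083*(-178378 + 37636) = -315083*(-140742) = 44345411586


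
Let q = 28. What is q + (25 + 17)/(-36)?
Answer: 161/6 ≈ 26.833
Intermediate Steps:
q + (25 + 17)/(-36) = 28 + (25 + 17)/(-36) = 28 + 42*(-1/36) = 28 - 7/6 = 161/6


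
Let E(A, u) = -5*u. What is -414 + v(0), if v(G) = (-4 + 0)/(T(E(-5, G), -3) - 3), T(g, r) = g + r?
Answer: -1240/3 ≈ -413.33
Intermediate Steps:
v(G) = -4/(-6 - 5*G) (v(G) = (-4 + 0)/((-5*G - 3) - 3) = -4/((-3 - 5*G) - 3) = -4/(-6 - 5*G))
-414 + v(0) = -414 + 4/(6 + 5*0) = -414 + 4/(6 + 0) = -414 + 4/6 = -414 + 4*(⅙) = -414 + ⅔ = -1240/3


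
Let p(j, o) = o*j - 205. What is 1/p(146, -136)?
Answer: -1/20061 ≈ -4.9848e-5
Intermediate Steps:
p(j, o) = -205 + j*o (p(j, o) = j*o - 205 = -205 + j*o)
1/p(146, -136) = 1/(-205 + 146*(-136)) = 1/(-205 - 19856) = 1/(-20061) = -1/20061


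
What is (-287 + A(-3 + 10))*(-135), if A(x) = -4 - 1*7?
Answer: 40230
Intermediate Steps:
A(x) = -11 (A(x) = -4 - 7 = -11)
(-287 + A(-3 + 10))*(-135) = (-287 - 11)*(-135) = -298*(-135) = 40230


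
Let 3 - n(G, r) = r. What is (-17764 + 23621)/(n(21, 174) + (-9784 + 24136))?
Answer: 5857/14181 ≈ 0.41302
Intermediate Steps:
n(G, r) = 3 - r
(-17764 + 23621)/(n(21, 174) + (-9784 + 24136)) = (-17764 + 23621)/((3 - 1*174) + (-9784 + 24136)) = 5857/((3 - 174) + 14352) = 5857/(-171 + 14352) = 5857/14181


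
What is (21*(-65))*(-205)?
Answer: 279825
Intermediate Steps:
(21*(-65))*(-205) = -1365*(-205) = 279825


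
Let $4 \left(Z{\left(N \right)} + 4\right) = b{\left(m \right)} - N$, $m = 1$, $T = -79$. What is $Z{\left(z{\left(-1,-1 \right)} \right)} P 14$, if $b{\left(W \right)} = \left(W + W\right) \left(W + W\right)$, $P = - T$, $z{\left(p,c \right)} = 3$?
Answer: $- \frac{8295}{2} \approx -4147.5$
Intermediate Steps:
$P = 79$ ($P = \left(-1\right) \left(-79\right) = 79$)
$b{\left(W \right)} = 4 W^{2}$ ($b{\left(W \right)} = 2 W 2 W = 4 W^{2}$)
$Z{\left(N \right)} = -3 - \frac{N}{4}$ ($Z{\left(N \right)} = -4 + \frac{4 \cdot 1^{2} - N}{4} = -4 + \frac{4 \cdot 1 - N}{4} = -4 + \frac{4 - N}{4} = -4 - \left(-1 + \frac{N}{4}\right) = -3 - \frac{N}{4}$)
$Z{\left(z{\left(-1,-1 \right)} \right)} P 14 = \left(-3 - \frac{3}{4}\right) 79 \cdot 14 = \left(- \frac{15}{4}\right) 79 \cdot 14 = \left(- \frac{1185}{4}\right) 14 = - \frac{8295}{2}$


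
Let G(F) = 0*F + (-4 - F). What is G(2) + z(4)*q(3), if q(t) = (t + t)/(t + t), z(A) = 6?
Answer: 0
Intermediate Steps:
q(t) = 1 (q(t) = (2*t)/((2*t)) = (2*t)*(1/(2*t)) = 1)
G(F) = -4 - F (G(F) = 0 + (-4 - F) = -4 - F)
G(2) + z(4)*q(3) = (-4 - 1*2) + 6*1 = (-4 - 2) + 6 = -6 + 6 = 0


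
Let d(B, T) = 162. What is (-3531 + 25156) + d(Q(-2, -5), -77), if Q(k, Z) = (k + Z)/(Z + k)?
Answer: 21787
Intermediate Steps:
Q(k, Z) = 1 (Q(k, Z) = (Z + k)/(Z + k) = 1)
(-3531 + 25156) + d(Q(-2, -5), -77) = (-3531 + 25156) + 162 = 21625 + 162 = 21787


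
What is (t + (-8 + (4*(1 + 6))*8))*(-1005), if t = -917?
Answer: 704505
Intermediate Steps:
(t + (-8 + (4*(1 + 6))*8))*(-1005) = (-917 + (-8 + (4*(1 + 6))*8))*(-1005) = (-917 + (-8 + (4*7)*8))*(-1005) = (-917 + (-8 + 28*8))*(-1005) = (-917 + (-8 + 224))*(-1005) = (-917 + 216)*(-1005) = -701*(-1005) = 704505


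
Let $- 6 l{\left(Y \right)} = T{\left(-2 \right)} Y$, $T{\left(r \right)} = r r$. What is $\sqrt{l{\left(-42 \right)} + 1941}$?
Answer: $\sqrt{1969} \approx 44.373$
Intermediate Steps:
$T{\left(r \right)} = r^{2}$
$l{\left(Y \right)} = - \frac{2 Y}{3}$ ($l{\left(Y \right)} = - \frac{\left(-2\right)^{2} Y}{6} = - \frac{4 Y}{6} = - \frac{2 Y}{3}$)
$\sqrt{l{\left(-42 \right)} + 1941} = \sqrt{\left(- \frac{2}{3}\right) \left(-42\right) + 1941} = \sqrt{28 + 1941} = \sqrt{1969}$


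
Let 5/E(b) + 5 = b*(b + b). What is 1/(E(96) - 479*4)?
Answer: -18427/35306127 ≈ -0.00052192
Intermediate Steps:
E(b) = 5/(-5 + 2*b²) (E(b) = 5/(-5 + b*(b + b)) = 5/(-5 + b*(2*b)) = 5/(-5 + 2*b²))
1/(E(96) - 479*4) = 1/(5/(-5 + 2*96²) - 479*4) = 1/(5/(-5 + 2*9216) - 1916) = 1/(5/(-5 + 18432) - 1916) = 1/(5/18427 - 1916) = 1/(-35306127/18427) = -18427/35306127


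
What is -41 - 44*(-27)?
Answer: 1147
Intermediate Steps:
-41 - 44*(-27) = -41 + 1188 = 1147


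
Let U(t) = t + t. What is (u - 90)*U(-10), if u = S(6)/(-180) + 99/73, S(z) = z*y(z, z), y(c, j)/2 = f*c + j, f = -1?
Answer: 129420/73 ≈ 1772.9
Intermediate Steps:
U(t) = 2*t
y(c, j) = -2*c + 2*j (y(c, j) = 2*(-c + j) = 2*(j - c) = -2*c + 2*j)
S(z) = 0 (S(z) = z*(-2*z + 2*z) = z*0 = 0)
u = 99/73 (u = 0/(-180) + 99/73 = 0*(-1/180) + 99*(1/73) = 0 + 99/73 = 99/73 ≈ 1.3562)
(u - 90)*U(-10) = (99/73 - 90)*(2*(-10)) = -6471/73*(-20) = 129420/73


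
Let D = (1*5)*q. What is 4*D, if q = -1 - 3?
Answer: -80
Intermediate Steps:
q = -4
D = -20 (D = (1*5)*(-4) = 5*(-4) = -20)
4*D = 4*(-20) = -80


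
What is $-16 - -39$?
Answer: $23$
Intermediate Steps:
$-16 - -39 = -16 + 39 = 23$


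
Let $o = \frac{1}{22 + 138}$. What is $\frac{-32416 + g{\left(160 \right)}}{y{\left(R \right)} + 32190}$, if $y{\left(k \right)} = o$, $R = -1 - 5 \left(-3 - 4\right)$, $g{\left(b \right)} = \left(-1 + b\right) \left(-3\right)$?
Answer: $- \frac{5262880}{5150401} \approx -1.0218$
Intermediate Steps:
$g{\left(b \right)} = 3 - 3 b$
$R = 34$ ($R = -1 - -35 = -1 + 35 = 34$)
$o = \frac{1}{160} \approx 0.00625$
$y{\left(k \right)} = \frac{1}{160}$
$\frac{-32416 + g{\left(160 \right)}}{y{\left(R \right)} + 32190} = \frac{-32416 + \left(3 - 480\right)}{\frac{1}{160} + 32190} = \frac{-32416 + \left(3 - 480\right)}{\frac{5150401}{160}} = \left(-32416 - 477\right) \frac{160}{5150401} = \left(-32893\right) \frac{160}{5150401} = - \frac{5262880}{5150401}$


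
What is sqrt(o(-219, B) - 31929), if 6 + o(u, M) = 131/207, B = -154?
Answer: I*sqrt(152039522)/69 ≈ 178.7*I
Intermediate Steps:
o(u, M) = -1111/207 (o(u, M) = -6 + 131/207 = -1111/207)
sqrt(o(-219, B) - 31929) = sqrt(-1111/207 - 31929) = sqrt(-6610414/207) = I*sqrt(152039522)/69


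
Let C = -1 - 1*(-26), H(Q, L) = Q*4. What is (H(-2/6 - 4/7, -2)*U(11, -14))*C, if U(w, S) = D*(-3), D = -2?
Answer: -3800/7 ≈ -542.86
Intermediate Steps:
H(Q, L) = 4*Q
U(w, S) = 6 (U(w, S) = -2*(-3) = 6)
C = 25 (C = -1 + 26 = 25)
(H(-2/6 - 4/7, -2)*U(11, -14))*C = ((4*(-2/6 - 4/7))*6)*25 = ((4*(-2*⅙ - 4*⅐))*6)*25 = ((4*(-⅓ - 4/7))*6)*25 = ((4*(-19/21))*6)*25 = -76/21*6*25 = -152/7*25 = -3800/7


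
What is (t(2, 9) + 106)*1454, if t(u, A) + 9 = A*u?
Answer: 167210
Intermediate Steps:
t(u, A) = -9 + A*u
(t(2, 9) + 106)*1454 = ((-9 + 9*2) + 106)*1454 = ((-9 + 18) + 106)*1454 = (9 + 106)*1454 = 115*1454 = 167210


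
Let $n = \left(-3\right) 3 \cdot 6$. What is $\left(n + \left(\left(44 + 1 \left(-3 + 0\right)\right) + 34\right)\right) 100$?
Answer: $2100$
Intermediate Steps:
$n = -54$ ($n = \left(-9\right) 6 = -54$)
$\left(n + \left(\left(44 + 1 \left(-3 + 0\right)\right) + 34\right)\right) 100 = \left(-54 + \left(\left(44 + 1 \left(-3 + 0\right)\right) + 34\right)\right) 100 = \left(-54 + \left(\left(44 + 1 \left(-3\right)\right) + 34\right)\right) 100 = \left(-54 + \left(\left(44 - 3\right) + 34\right)\right) 100 = \left(-54 + \left(41 + 34\right)\right) 100 = \left(-54 + 75\right) 100 = 21 \cdot 100 = 2100$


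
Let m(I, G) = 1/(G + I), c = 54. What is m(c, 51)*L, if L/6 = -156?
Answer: -312/35 ≈ -8.9143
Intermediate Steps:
L = -936 (L = 6*(-156) = -936)
m(c, 51)*L = -936/(51 + 54) = -936/105 = (1/105)*(-936) = -312/35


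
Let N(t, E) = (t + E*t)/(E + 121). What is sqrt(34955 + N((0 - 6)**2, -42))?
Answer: sqrt(218037551)/79 ≈ 186.91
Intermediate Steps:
N(t, E) = (t + E*t)/(121 + E)
sqrt(34955 + N((0 - 6)**2, -42)) = sqrt(34955 + (0 - 6)**2*(1 - 42)/(121 - 42)) = sqrt(34955 + (-6)**2*(-41)/79) = sqrt(34955 + 36*(1/79)*(-41)) = sqrt(34955 - 1476/79) = sqrt(2759969/79) = sqrt(218037551)/79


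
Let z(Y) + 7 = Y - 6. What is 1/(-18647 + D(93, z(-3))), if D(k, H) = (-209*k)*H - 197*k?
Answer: 1/274024 ≈ 3.6493e-6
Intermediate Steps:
z(Y) = -13 + Y (z(Y) = -7 + (Y - 6) = -7 + (-6 + Y) = -13 + Y)
D(k, H) = -197*k - 209*H*k (D(k, H) = -209*H*k - 197*k = -197*k - 209*H*k)
1/(-18647 + D(93, z(-3))) = 1/(-18647 - 1*93*(197 + 209*(-13 - 3))) = 1/(-18647 - 1*93*(197 + 209*(-16))) = 1/(-18647 - 1*93*(197 - 3344)) = 1/(-18647 - 1*93*(-3147)) = 1/(-18647 + 292671) = 1/274024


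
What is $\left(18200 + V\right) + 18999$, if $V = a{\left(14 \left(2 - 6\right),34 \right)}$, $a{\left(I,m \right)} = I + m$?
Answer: $37177$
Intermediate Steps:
$V = -22$ ($V = 14 \left(2 - 6\right) + 34 = 14 \left(-4\right) + 34 = -56 + 34 = -22$)
$\left(18200 + V\right) + 18999 = \left(18200 - 22\right) + 18999 = 18178 + 18999 = 37177$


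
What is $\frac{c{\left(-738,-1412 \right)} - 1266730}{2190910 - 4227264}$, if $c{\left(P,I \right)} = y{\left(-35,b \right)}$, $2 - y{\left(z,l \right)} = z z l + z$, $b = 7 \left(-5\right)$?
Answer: $\frac{611909}{1018177} \approx 0.60098$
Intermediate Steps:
$b = -35$
$y{\left(z,l \right)} = 2 - z - l z^{2}$ ($y{\left(z,l \right)} = 2 - \left(z z l + z\right) = 2 - \left(z^{2} l + z\right) = 2 - \left(l z^{2} + z\right) = 2 - \left(z + l z^{2}\right) = 2 - z - l z^{2}$)
$c{\left(P,I \right)} = 42912$ ($c{\left(P,I \right)} = 2 - -35 - - 35 \left(-35\right)^{2} = 2 + 35 - \left(-35\right) 1225 = 2 + 35 + 42875 = 42912$)
$\frac{c{\left(-738,-1412 \right)} - 1266730}{2190910 - 4227264} = \frac{42912 - 1266730}{2190910 - 4227264} = \frac{42912 - 1266730}{-2036354} = \left(-1223818\right) \left(- \frac{1}{2036354}\right) = \frac{611909}{1018177}$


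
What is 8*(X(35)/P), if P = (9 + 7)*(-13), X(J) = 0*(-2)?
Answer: 0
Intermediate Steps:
X(J) = 0
P = -208 (P = 16*(-13) = -208)
8*(X(35)/P) = 8*(0/(-208)) = 8*(0*(-1/208)) = 8*0 = 0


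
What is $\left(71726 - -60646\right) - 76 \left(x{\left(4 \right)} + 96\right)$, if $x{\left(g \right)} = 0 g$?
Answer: $125076$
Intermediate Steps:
$x{\left(g \right)} = 0$
$\left(71726 - -60646\right) - 76 \left(x{\left(4 \right)} + 96\right) = \left(71726 - -60646\right) - 76 \left(0 + 96\right) = \left(71726 + 60646\right) - 76 \cdot 96 = 132372 - 7296 = 125076$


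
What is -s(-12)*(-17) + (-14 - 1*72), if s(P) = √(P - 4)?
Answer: -86 + 68*I ≈ -86.0 + 68.0*I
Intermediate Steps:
s(P) = √(-4 + P)
-s(-12)*(-17) + (-14 - 1*72) = -√(-4 - 12)*(-17) + (-14 - 1*72) = -√(-16)*(-17) + (-14 - 72) = -4*I*(-17) - 86 = 68*I - 86 = -86 + 68*I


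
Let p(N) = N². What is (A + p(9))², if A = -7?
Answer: 5476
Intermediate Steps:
(A + p(9))² = (-7 + 9²)² = (-7 + 81)² = 74² = 5476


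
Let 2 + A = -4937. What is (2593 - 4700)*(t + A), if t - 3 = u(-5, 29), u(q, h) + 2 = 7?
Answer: 10389617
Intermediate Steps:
u(q, h) = 5 (u(q, h) = -2 + 7 = 5)
A = -4939 (A = -2 - 4937 = -4939)
t = 8 (t = 3 + 5 = 8)
(2593 - 4700)*(t + A) = (2593 - 4700)*(8 - 4939) = -2107*(-4931) = 10389617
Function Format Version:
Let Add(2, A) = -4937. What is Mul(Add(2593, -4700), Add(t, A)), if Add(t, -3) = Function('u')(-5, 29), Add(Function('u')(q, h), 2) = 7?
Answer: 10389617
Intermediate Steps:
Function('u')(q, h) = 5 (Function('u')(q, h) = Add(-2, 7) = 5)
A = -4939 (A = Add(-2, -4937) = -4939)
t = 8 (t = Add(3, 5) = 8)
Mul(Add(2593, -4700), Add(t, A)) = Mul(Add(2593, -4700), Add(8, -4939)) = Mul(-2107, -4931) = 10389617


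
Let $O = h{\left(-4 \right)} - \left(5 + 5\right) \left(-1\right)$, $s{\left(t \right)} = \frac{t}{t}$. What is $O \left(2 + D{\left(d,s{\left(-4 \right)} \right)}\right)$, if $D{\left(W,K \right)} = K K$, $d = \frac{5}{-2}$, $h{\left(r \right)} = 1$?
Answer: $33$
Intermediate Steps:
$s{\left(t \right)} = 1$
$d = - \frac{5}{2}$ ($d = 5 \left(- \frac{1}{2}\right) = - \frac{5}{2} \approx -2.5$)
$O = 11$ ($O = 1 - \left(5 + 5\right) \left(-1\right) = 1 - 10 \left(-1\right) = 1 - -10 = 1 + 10 = 11$)
$D{\left(W,K \right)} = K^{2}$
$O \left(2 + D{\left(d,s{\left(-4 \right)} \right)}\right) = 11 \left(2 + 1^{2}\right) = 11 \left(2 + 1\right) = 11 \cdot 3 = 33$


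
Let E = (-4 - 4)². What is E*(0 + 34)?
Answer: 2176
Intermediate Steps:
E = 64 (E = (-8)² = 64)
E*(0 + 34) = 64*(0 + 34) = 64*34 = 2176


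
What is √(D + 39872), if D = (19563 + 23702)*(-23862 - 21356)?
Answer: I*√1956316898 ≈ 44230.0*I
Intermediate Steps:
D = -1956356770 (D = 43265*(-45218) = -1956356770)
√(D + 39872) = √(-1956356770 + 39872) = √(-1956316898) = I*√1956316898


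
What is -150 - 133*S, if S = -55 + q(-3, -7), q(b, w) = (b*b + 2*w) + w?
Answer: 8761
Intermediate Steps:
q(b, w) = b² + 3*w (q(b, w) = (b² + 2*w) + w = b² + 3*w)
S = -67 (S = -55 + ((-3)² + 3*(-7)) = -55 + (9 - 21) = -55 - 12 = -67)
-150 - 133*S = -150 - 133*(-67) = -150 + 8911 = 8761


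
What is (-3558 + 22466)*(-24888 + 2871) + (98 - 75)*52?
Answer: -416296240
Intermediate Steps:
(-3558 + 22466)*(-24888 + 2871) + (98 - 75)*52 = 18908*(-22017) + 23*52 = -416297436 + 1196 = -416296240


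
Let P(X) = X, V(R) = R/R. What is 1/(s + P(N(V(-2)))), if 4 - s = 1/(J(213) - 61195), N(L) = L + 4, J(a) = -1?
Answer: 61196/550765 ≈ 0.11111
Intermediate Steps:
V(R) = 1
N(L) = 4 + L
s = 244785/61196 (s = 4 - 1/(-1 - 61195) = 4 - 1/(-61196) = 4 - 1*(-1/61196) = 4 + 1/61196 = 244785/61196 ≈ 4.0000)
1/(s + P(N(V(-2)))) = 1/(244785/61196 + (4 + 1)) = 1/(244785/61196 + 5) = 1/(550765/61196) = 61196/550765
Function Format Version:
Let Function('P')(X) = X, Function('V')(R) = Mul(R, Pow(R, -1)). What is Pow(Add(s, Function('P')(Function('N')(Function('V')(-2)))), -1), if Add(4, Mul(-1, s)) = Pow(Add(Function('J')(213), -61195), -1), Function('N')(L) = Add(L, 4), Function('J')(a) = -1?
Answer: Rational(61196, 550765) ≈ 0.11111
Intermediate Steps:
Function('V')(R) = 1
Function('N')(L) = Add(4, L)
s = Rational(244785, 61196) (s = Add(4, Mul(-1, Pow(Add(-1, -61195), -1))) = Add(4, Mul(-1, Pow(-61196, -1))) = Add(4, Mul(-1, Rational(-1, 61196))) = Add(4, Rational(1, 61196)) = Rational(244785, 61196) ≈ 4.0000)
Pow(Add(s, Function('P')(Function('N')(Function('V')(-2)))), -1) = Pow(Add(Rational(244785, 61196), Add(4, 1)), -1) = Pow(Add(Rational(244785, 61196), 5), -1) = Pow(Rational(550765, 61196), -1) = Rational(61196, 550765)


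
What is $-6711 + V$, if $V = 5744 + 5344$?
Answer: $4377$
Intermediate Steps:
$V = 11088$
$-6711 + V = -6711 + 11088 = 4377$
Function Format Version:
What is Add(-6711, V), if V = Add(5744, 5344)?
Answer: 4377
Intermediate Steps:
V = 11088
Add(-6711, V) = Add(-6711, 11088) = 4377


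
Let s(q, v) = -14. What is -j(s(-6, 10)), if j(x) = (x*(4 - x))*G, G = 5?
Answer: 1260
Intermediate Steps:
j(x) = 5*x*(4 - x) (j(x) = (x*(4 - x))*5 = 5*x*(4 - x))
-j(s(-6, 10)) = -5*(-14)*(4 - 1*(-14)) = -5*(-14)*(4 + 14) = -5*(-14)*18 = -1*(-1260) = 1260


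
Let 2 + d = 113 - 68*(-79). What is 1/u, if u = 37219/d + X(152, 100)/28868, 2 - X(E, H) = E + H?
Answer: 79141622/536533671 ≈ 0.14751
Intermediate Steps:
d = 5483 (d = -2 + (113 - 68*(-79)) = -2 + (113 + 5372) = -2 + 5485 = 5483)
X(E, H) = 2 - E - H (X(E, H) = 2 - (E + H) = 2 + (-E - H) = 2 - E - H)
u = 536533671/79141622 (u = 37219/5483 + (2 - 1*152 - 1*100)/28868 = 37219*(1/5483) + (2 - 152 - 100)*(1/28868) = 37219/5483 - 250*1/28868 = 37219/5483 - 125/14434 = 536533671/79141622 ≈ 6.7794)
1/u = 1/(536533671/79141622) = 79141622/536533671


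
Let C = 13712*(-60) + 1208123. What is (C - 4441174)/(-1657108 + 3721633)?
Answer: -4055771/2064525 ≈ -1.9645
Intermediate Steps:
C = 385403 (C = -822720 + 1208123 = 385403)
(C - 4441174)/(-1657108 + 3721633) = (385403 - 4441174)/(-1657108 + 3721633) = -4055771/2064525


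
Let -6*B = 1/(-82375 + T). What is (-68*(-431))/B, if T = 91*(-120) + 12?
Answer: 16403628984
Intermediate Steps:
T = -10908 (T = -10920 + 12 = -10908)
B = 1/559698 (B = -1/(6*(-82375 - 10908)) = -1/6/(-93283) = -1/6*(-1/93283) = 1/559698 ≈ 1.7867e-6)
(-68*(-431))/B = (-68*(-431))/(1/559698) = 29308*559698 = 16403628984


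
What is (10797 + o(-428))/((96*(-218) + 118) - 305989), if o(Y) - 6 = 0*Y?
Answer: -3601/108933 ≈ -0.033057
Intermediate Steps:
o(Y) = 6 (o(Y) = 6 + 0*Y = 6 + 0 = 6)
(10797 + o(-428))/((96*(-218) + 118) - 305989) = (10797 + 6)/((96*(-218) + 118) - 305989) = 10803/((-20928 + 118) - 305989) = 10803/(-20810 - 305989) = 10803/(-326799) = 10803*(-1/326799) = -3601/108933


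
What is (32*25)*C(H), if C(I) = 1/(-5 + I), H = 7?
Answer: 400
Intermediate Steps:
(32*25)*C(H) = (32*25)/(-5 + 7) = 800/2 = 800*(1/2) = 400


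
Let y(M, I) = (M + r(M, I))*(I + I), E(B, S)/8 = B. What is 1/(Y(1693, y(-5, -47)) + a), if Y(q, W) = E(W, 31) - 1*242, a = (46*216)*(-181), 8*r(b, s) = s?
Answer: -1/1790480 ≈ -5.5851e-7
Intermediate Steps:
r(b, s) = s/8
E(B, S) = 8*B
y(M, I) = 2*I*(M + I/8) (y(M, I) = (M + I/8)*(I + I) = (M + I/8)*(2*I) = 2*I*(M + I/8))
a = -1798416 (a = 9936*(-181) = -1798416)
Y(q, W) = -242 + 8*W (Y(q, W) = 8*W - 1*242 = 8*W - 242 = -242 + 8*W)
1/(Y(1693, y(-5, -47)) + a) = 1/((-242 + 8*((¼)*(-47)*(-47 + 8*(-5)))) - 1798416) = 1/((-242 + 8*((¼)*(-47)*(-47 - 40))) - 1798416) = 1/((-242 + 8*((¼)*(-47)*(-87))) - 1798416) = 1/((-242 + 8*(4089/4)) - 1798416) = 1/((-242 + 8178) - 1798416) = 1/(7936 - 1798416) = 1/(-1790480) = -1/1790480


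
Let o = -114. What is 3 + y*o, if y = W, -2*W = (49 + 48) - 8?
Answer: 5076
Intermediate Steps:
W = -89/2 (W = -((49 + 48) - 8)/2 = -(97 - 8)/2 = -½*89 = -89/2 ≈ -44.500)
y = -89/2 ≈ -44.500
3 + y*o = 3 - 89/2*(-114) = 3 + 5073 = 5076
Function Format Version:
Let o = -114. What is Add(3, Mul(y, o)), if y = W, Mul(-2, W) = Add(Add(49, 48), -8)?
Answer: 5076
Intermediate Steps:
W = Rational(-89, 2) (W = Mul(Rational(-1, 2), Add(Add(49, 48), -8)) = Mul(Rational(-1, 2), Add(97, -8)) = Mul(Rational(-1, 2), 89) = Rational(-89, 2) ≈ -44.500)
y = Rational(-89, 2) ≈ -44.500
Add(3, Mul(y, o)) = Add(3, Mul(Rational(-89, 2), -114)) = Add(3, 5073) = 5076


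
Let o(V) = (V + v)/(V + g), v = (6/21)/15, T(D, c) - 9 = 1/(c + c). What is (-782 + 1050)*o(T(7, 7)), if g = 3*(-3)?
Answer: 511612/15 ≈ 34107.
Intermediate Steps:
T(D, c) = 9 + 1/(2*c) (T(D, c) = 9 + 1/(c + c) = 9 + 1/(2*c))
g = -9
v = 2/105 (v = (6*(1/21))*(1/15) = (2/7)*(1/15) = 2/105 ≈ 0.019048)
o(V) = (2/105 + V)/(-9 + V) (o(V) = (V + 2/105)/(V - 9) = (2/105 + V)/(-9 + V))
(-782 + 1050)*o(T(7, 7)) = (-782 + 1050)*((2/105 + (9 + (1/2)/7))/(-9 + (9 + (1/2)/7))) = 268*((2/105 + (9 + (1/2)*(1/7)))/(-9 + (9 + (1/2)*(1/7)))) = 268*((2/105 + (9 + 1/14))/(-9 + (9 + 1/14))) = 268*((2/105 + 127/14)/(-9 + 127/14)) = 268*((1909/210)/(1/14)) = 268*(14*(1909/210)) = 268*(1909/15) = 511612/15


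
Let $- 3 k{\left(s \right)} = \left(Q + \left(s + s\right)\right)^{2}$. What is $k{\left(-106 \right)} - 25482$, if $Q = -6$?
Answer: $- \frac{123970}{3} \approx -41323.0$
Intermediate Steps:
$k{\left(s \right)} = - \frac{\left(-6 + 2 s\right)^{2}}{3}$ ($k{\left(s \right)} = - \frac{\left(-6 + \left(s + s\right)\right)^{2}}{3} = - \frac{\left(-6 + 2 s\right)^{2}}{3}$)
$k{\left(-106 \right)} - 25482 = - \frac{4 \left(-3 - 106\right)^{2}}{3} - 25482 = - \frac{4 \left(-109\right)^{2}}{3} - 25482 = \left(- \frac{4}{3}\right) 11881 - 25482 = - \frac{47524}{3} - 25482 = - \frac{123970}{3}$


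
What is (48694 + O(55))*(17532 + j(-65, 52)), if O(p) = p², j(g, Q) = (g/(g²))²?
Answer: 3830966023019/4225 ≈ 9.0674e+8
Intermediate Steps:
j(g, Q) = g⁻² (j(g, Q) = (g/g²)² = (1/g)² = g⁻²)
(48694 + O(55))*(17532 + j(-65, 52)) = (48694 + 55²)*(17532 + (-65)⁻²) = (48694 + 3025)*(17532 + 1/4225) = 51719*(74072701/4225) = 3830966023019/4225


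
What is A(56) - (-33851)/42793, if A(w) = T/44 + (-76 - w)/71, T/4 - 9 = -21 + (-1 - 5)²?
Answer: 37221467/33421333 ≈ 1.1137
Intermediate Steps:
T = 96 (T = 36 + 4*(-21 + (-1 - 5)²) = 36 + 4*(-21 + (-6)²) = 36 + 4*(-21 + 36) = 36 + 4*15 = 36 + 60 = 96)
A(w) = 868/781 - w/71 (A(w) = 96/44 + (-76 - w)/71 = 96*(1/44) + (-76 - w)*(1/71) = 24/11 + (-76/71 - w/71) = 868/781 - w/71)
A(56) - (-33851)/42793 = (868/781 - 1/71*56) - (-33851)/42793 = (868/781 - 56/71) - (-33851)/42793 = 252/781 - 1*(-33851/42793) = 252/781 + 33851/42793 = 37221467/33421333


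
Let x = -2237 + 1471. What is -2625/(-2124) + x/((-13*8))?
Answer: 39583/4602 ≈ 8.6013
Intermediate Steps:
x = -766
-2625/(-2124) + x/((-13*8)) = -2625/(-2124) - 766/((-13*8)) = -2625*(-1/2124) - 766/(-104) = 875/708 - 766*(-1/104) = 875/708 + 383/52 = 39583/4602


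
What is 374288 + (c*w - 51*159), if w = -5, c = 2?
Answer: 366169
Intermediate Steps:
374288 + (c*w - 51*159) = 374288 + (2*(-5) - 51*159) = 374288 + (-10 - 8109) = 374288 - 8119 = 366169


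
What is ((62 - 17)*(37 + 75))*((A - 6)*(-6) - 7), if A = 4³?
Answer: -1789200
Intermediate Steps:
A = 64
((62 - 17)*(37 + 75))*((A - 6)*(-6) - 7) = ((62 - 17)*(37 + 75))*((64 - 6)*(-6) - 7) = (45*112)*(58*(-6) - 7) = 5040*(-348 - 7) = 5040*(-355) = -1789200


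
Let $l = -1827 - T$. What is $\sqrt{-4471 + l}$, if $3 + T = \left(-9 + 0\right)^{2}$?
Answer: $2 i \sqrt{1594} \approx 79.85 i$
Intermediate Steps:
$T = 78$ ($T = -3 + \left(-9 + 0\right)^{2} = -3 + \left(-9\right)^{2} = -3 + 81 = 78$)
$l = -1905$ ($l = -1827 - 78 = -1905$)
$\sqrt{-4471 + l} = \sqrt{-4471 - 1905} = \sqrt{-6376} = 2 i \sqrt{1594}$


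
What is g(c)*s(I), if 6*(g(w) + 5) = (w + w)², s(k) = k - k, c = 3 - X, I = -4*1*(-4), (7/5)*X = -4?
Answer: 0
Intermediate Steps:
X = -20/7 (X = (5/7)*(-4) = -20/7 ≈ -2.8571)
I = 16 (I = -4*(-4) = 16)
c = 41/7 (c = 3 - 1*(-20/7) = 3 + 20/7 = 41/7 ≈ 5.8571)
s(k) = 0
g(w) = -5 + 2*w²/3 (g(w) = -5 + (w + w)²/6 = -5 + (2*w)²/6 = -5 + (4*w²)/6 = -5 + 2*w²/3)
g(c)*s(I) = (-5 + 2*(41/7)²/3)*0 = (-5 + (⅔)*(1681/49))*0 = (-5 + 3362/147)*0 = (2627/147)*0 = 0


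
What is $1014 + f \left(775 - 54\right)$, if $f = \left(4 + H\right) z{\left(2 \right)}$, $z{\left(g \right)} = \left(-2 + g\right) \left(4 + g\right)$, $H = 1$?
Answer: $1014$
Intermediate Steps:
$f = 0$ ($f = \left(4 + 1\right) \left(-8 + 2^{2} + 2 \cdot 2\right) = 5 \left(-8 + 4 + 4\right) = 5 \cdot 0 = 0$)
$1014 + f \left(775 - 54\right) = 1014 + 0 \left(775 - 54\right) = 1014 + 0 \cdot 721 = 1014 + 0 = 1014$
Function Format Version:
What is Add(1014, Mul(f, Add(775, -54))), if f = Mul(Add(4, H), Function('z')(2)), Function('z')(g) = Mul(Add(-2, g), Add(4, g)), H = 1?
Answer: 1014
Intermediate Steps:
f = 0 (f = Mul(Add(4, 1), Add(-8, Pow(2, 2), Mul(2, 2))) = Mul(5, Add(-8, 4, 4)) = Mul(5, 0) = 0)
Add(1014, Mul(f, Add(775, -54))) = Add(1014, Mul(0, Add(775, -54))) = Add(1014, Mul(0, 721)) = Add(1014, 0) = 1014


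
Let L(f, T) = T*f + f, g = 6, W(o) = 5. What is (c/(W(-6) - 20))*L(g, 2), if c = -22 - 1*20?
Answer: 252/5 ≈ 50.400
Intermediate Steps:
c = -42 (c = -22 - 20 = -42)
L(f, T) = f + T*f
(c/(W(-6) - 20))*L(g, 2) = (-42/(5 - 20))*(6*(1 + 2)) = (-42/(-15))*(6*3) = -1/15*(-42)*18 = (14/5)*18 = 252/5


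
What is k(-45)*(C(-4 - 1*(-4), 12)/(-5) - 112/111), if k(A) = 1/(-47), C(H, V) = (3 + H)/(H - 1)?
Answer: 227/26085 ≈ 0.0087023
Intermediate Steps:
C(H, V) = (3 + H)/(-1 + H)
k(A) = -1/47
k(-45)*(C(-4 - 1*(-4), 12)/(-5) - 112/111) = -(((3 + (-4 - 1*(-4)))/(-1 + (-4 - 1*(-4))))/(-5) - 112/111)/47 = -(((3 + (-4 + 4))/(-1 + (-4 + 4)))*(-1/5) - 112*1/111)/47 = -(((3 + 0)/(-1 + 0))*(-1/5) - 112/111)/47 = -((3/(-1))*(-1/5) - 112/111)/47 = -(-1*3*(-1/5) - 112/111)/47 = -(-3*(-1/5) - 112/111)/47 = -(3/5 - 112/111)/47 = -1/47*(-227/555) = 227/26085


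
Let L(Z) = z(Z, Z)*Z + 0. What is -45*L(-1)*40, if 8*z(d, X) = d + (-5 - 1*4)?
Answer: -2250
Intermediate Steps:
z(d, X) = -9/8 + d/8 (z(d, X) = (d + (-5 - 1*4))/8 = (d + (-5 - 4))/8 = (d - 9)/8 = (-9 + d)/8 = -9/8 + d/8)
L(Z) = Z*(-9/8 + Z/8) (L(Z) = (-9/8 + Z/8)*Z + 0 = Z*(-9/8 + Z/8) + 0 = Z*(-9/8 + Z/8))
-45*L(-1)*40 = -45*(-1)*(-9 - 1)/8*40 = -45*(-1)*(-10)/8*40 = -45*5/4*40 = -225/4*40 = -2250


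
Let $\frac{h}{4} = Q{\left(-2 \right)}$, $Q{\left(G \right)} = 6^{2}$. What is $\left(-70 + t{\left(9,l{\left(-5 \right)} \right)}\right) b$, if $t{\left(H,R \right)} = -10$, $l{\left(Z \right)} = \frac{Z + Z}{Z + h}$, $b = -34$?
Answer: $2720$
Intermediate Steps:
$Q{\left(G \right)} = 36$
$h = 144$ ($h = 4 \cdot 36 = 144$)
$l{\left(Z \right)} = \frac{2 Z}{144 + Z}$ ($l{\left(Z \right)} = \frac{Z + Z}{Z + 144} = \frac{2 Z}{144 + Z}$)
$\left(-70 + t{\left(9,l{\left(-5 \right)} \right)}\right) b = \left(-70 - 10\right) \left(-34\right) = \left(-80\right) \left(-34\right) = 2720$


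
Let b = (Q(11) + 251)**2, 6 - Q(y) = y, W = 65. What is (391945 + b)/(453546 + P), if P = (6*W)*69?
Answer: 452461/480456 ≈ 0.94173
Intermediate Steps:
Q(y) = 6 - y
b = 60516 (b = ((6 - 1*11) + 251)**2 = ((6 - 11) + 251)**2 = (-5 + 251)**2 = 246**2 = 60516)
P = 26910 (P = (6*65)*69 = 390*69 = 26910)
(391945 + b)/(453546 + P) = (391945 + 60516)/(453546 + 26910) = 452461/480456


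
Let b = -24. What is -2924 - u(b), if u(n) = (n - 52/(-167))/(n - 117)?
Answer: -68855384/23547 ≈ -2924.2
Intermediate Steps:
u(n) = (52/167 + n)/(-117 + n) (u(n) = (n - 52*(-1/167))/(-117 + n) = (n + 52/167)/(-117 + n) = (52/167 + n)/(-117 + n))
-2924 - u(b) = -2924 - (52/167 - 24)/(-117 - 24) = -2924 - (-3956)/((-141)*167) = -2924 - (-1)*(-3956)/(141*167) = -2924 - 1*3956/23547 = -2924 - 3956/23547 = -68855384/23547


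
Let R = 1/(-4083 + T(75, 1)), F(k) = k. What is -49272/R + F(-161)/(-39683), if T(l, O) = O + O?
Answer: 1139917032431/5669 ≈ 2.0108e+8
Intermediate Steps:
T(l, O) = 2*O
R = -1/4081 (R = 1/(-4083 + 2*1) = 1/(-4083 + 2) = 1/(-4081) = -1/4081 ≈ -0.00024504)
-49272/R + F(-161)/(-39683) = -49272/(-1/4081) - 161/(-39683) = -49272*(-4081) - 161*(-1/39683) = 201079032 + 23/5669 = 1139917032431/5669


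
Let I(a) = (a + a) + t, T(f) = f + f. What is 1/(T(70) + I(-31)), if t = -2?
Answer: 1/76 ≈ 0.013158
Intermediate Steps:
T(f) = 2*f
I(a) = -2 + 2*a (I(a) = (a + a) - 2 = 2*a - 2 = -2 + 2*a)
1/(T(70) + I(-31)) = 1/(2*70 + (-2 + 2*(-31))) = 1/(140 + (-2 - 62)) = 1/(140 - 64) = 1/76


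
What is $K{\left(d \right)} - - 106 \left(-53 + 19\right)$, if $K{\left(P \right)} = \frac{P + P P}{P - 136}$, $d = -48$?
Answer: $- \frac{83174}{23} \approx -3616.3$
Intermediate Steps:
$K{\left(P \right)} = \frac{P + P^{2}}{-136 + P}$
$K{\left(d \right)} - - 106 \left(-53 + 19\right) = - \frac{48 \left(1 - 48\right)}{-136 - 48} - - 106 \left(-53 + 19\right) = \left(-48\right) \frac{1}{-184} \left(-47\right) - \left(-106\right) \left(-34\right) = \left(-48\right) \left(- \frac{1}{184}\right) \left(-47\right) - 3604 = - \frac{282}{23} - 3604 = - \frac{83174}{23}$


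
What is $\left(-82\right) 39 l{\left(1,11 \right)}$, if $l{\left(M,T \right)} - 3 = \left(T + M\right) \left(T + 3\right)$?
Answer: $-546858$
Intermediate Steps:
$l{\left(M,T \right)} = 3 + \left(3 + T\right) \left(M + T\right)$ ($l{\left(M,T \right)} = 3 + \left(T + M\right) \left(T + 3\right) = 3 + \left(M + T\right) \left(3 + T\right) = 3 + \left(3 + T\right) \left(M + T\right)$)
$\left(-82\right) 39 l{\left(1,11 \right)} = \left(-82\right) 39 \left(3 + 11^{2} + 3 \cdot 1 + 3 \cdot 11 + 1 \cdot 11\right) = - 3198 \left(3 + 121 + 3 + 33 + 11\right) = \left(-3198\right) 171 = -546858$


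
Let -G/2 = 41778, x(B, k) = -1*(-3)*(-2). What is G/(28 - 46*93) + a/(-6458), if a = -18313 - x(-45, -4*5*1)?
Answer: 308704699/13723250 ≈ 22.495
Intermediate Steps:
x(B, k) = -6 (x(B, k) = 3*(-2) = -6)
G = -83556 (G = -2*41778 = -83556)
a = -18307 (a = -18313 - 1*(-6) = -18313 + 6 = -18307)
G/(28 - 46*93) + a/(-6458) = -83556/(28 - 46*93) - 18307/(-6458) = -83556/(28 - 4278) - 18307*(-1/6458) = -83556/(-4250) + 18307/6458 = -83556*(-1/4250) + 18307/6458 = 41778/2125 + 18307/6458 = 308704699/13723250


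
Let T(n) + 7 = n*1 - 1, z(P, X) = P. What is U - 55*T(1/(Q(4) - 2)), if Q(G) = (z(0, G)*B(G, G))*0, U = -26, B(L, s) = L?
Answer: 883/2 ≈ 441.50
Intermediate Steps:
Q(G) = 0 (Q(G) = (0*G)*0 = 0*0 = 0)
T(n) = -8 + n (T(n) = -7 + (n*1 - 1) = -7 + (n - 1) = -7 + (-1 + n) = -8 + n)
U - 55*T(1/(Q(4) - 2)) = -26 - 55*(-8 + 1/(0 - 2)) = -26 - 55*(-8 + 1/(-2)) = -26 - 55*(-8 - ½) = -26 - 55*(-17/2) = -26 + 935/2 = 883/2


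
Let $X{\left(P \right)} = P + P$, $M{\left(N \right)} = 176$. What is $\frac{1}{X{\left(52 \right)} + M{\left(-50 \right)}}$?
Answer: $\frac{1}{280} \approx 0.0035714$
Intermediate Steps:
$X{\left(P \right)} = 2 P$
$\frac{1}{X{\left(52 \right)} + M{\left(-50 \right)}} = \frac{1}{2 \cdot 52 + 176} = \frac{1}{104 + 176} = \frac{1}{280}$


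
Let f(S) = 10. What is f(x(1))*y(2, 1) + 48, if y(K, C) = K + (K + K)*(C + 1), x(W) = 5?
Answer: 148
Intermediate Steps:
y(K, C) = K + 2*K*(1 + C) (y(K, C) = K + (2*K)*(1 + C) = K + 2*K*(1 + C))
f(x(1))*y(2, 1) + 48 = 10*(2*(3 + 2*1)) + 48 = 10*(2*(3 + 2)) + 48 = 10*(2*5) + 48 = 10*10 + 48 = 100 + 48 = 148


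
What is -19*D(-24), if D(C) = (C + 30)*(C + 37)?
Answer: -1482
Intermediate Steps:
D(C) = (30 + C)*(37 + C)
-19*D(-24) = -19*(1110 + (-24)**2 + 67*(-24)) = -19*(1110 + 576 - 1608) = -19*78 = -1482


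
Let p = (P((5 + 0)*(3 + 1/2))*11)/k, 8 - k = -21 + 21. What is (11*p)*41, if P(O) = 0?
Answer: 0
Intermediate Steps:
k = 8 (k = 8 - (-21 + 21) = 8 - 1*0 = 8 + 0 = 8)
p = 0 (p = (0*11)/8 = 0*(⅛) = 0)
(11*p)*41 = (11*0)*41 = 0*41 = 0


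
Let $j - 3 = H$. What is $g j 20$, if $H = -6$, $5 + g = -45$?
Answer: $3000$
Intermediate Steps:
$g = -50$ ($g = -5 - 45 = -50$)
$j = -3$ ($j = 3 - 6 = -3$)
$g j 20 = \left(-50\right) \left(-3\right) 20 = 150 \cdot 20 = 3000$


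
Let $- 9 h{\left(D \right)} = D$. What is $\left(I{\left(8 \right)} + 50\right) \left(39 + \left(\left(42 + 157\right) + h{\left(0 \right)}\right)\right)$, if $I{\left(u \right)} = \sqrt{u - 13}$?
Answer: $11900 + 238 i \sqrt{5} \approx 11900.0 + 532.18 i$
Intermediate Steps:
$h{\left(D \right)} = - \frac{D}{9}$
$I{\left(u \right)} = \sqrt{-13 + u}$
$\left(I{\left(8 \right)} + 50\right) \left(39 + \left(\left(42 + 157\right) + h{\left(0 \right)}\right)\right) = \left(\sqrt{-13 + 8} + 50\right) \left(39 + \left(\left(42 + 157\right) - 0\right)\right) = \left(\sqrt{-5} + 50\right) \left(39 + \left(199 + 0\right)\right) = \left(i \sqrt{5} + 50\right) \left(39 + 199\right) = \left(50 + i \sqrt{5}\right) 238 = 11900 + 238 i \sqrt{5}$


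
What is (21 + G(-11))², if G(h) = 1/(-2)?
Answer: 1681/4 ≈ 420.25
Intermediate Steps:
G(h) = -½
(21 + G(-11))² = (21 - ½)² = (41/2)² = 1681/4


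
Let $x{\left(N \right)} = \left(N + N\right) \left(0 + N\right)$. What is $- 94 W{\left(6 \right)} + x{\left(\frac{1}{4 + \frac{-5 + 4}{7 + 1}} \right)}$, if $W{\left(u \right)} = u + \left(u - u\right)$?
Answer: $- \frac{541876}{961} \approx -563.87$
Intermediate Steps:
$x{\left(N \right)} = 2 N^{2}$ ($x{\left(N \right)} = 2 N N = 2 N^{2}$)
$W{\left(u \right)} = u$ ($W{\left(u \right)} = u + 0 = u$)
$- 94 W{\left(6 \right)} + x{\left(\frac{1}{4 + \frac{-5 + 4}{7 + 1}} \right)} = \left(-94\right) 6 + 2 \left(\frac{1}{4 + \frac{-5 + 4}{7 + 1}}\right)^{2} = -564 + 2 \left(\frac{1}{4 - \frac{1}{8}}\right)^{2} = -564 + 2 \left(\frac{1}{\frac{31}{8}}\right)^{2} = -564 + 2 \left(\frac{8}{31}\right)^{2} = -564 + 2 \cdot \frac{64}{961} = -564 + \frac{128}{961} = - \frac{541876}{961}$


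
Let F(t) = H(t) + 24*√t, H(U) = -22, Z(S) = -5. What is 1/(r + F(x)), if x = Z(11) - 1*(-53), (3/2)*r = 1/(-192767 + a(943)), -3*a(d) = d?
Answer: 205042239230/253171203688623 + 2684188892288*√3/759513611065869 ≈ 0.0069311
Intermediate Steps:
a(d) = -d/3
r = -1/289622 (r = 2/(3*(-192767 - ⅓*943)) = 2/(3*(-192767 - 943/3)) = 2/(3*(-579244/3)) = (⅔)*(-3/579244) = -1/289622 ≈ -3.4528e-6)
x = 48 (x = -5 - 1*(-53) = -5 + 53 = 48)
F(t) = -22 + 24*√t
1/(r + F(x)) = 1/(-1/289622 + (-22 + 24*√48)) = 1/(-1/289622 + (-22 + 24*(4*√3))) = 1/(-1/289622 + (-22 + 96*√3)) = 1/(-6371685/289622 + 96*√3)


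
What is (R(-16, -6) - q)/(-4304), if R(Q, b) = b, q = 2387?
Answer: 2393/4304 ≈ 0.55599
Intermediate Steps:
(R(-16, -6) - q)/(-4304) = (-6 - 1*2387)/(-4304) = (-6 - 2387)*(-1/4304) = -2393*(-1/4304) = 2393/4304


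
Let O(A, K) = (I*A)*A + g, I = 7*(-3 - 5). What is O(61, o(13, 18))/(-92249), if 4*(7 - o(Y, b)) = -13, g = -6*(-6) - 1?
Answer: 208341/92249 ≈ 2.2585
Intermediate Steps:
g = 35 (g = 36 - 1 = 35)
I = -56 (I = 7*(-8) = -56)
o(Y, b) = 41/4 (o(Y, b) = 7 - 1/4*(-13) = 7 + 13/4 = 41/4)
O(A, K) = 35 - 56*A**2 (O(A, K) = (-56*A)*A + 35 = -56*A**2 + 35 = 35 - 56*A**2)
O(61, o(13, 18))/(-92249) = (35 - 56*61**2)/(-92249) = (35 - 56*3721)*(-1/92249) = (35 - 208376)*(-1/92249) = -208341*(-1/92249) = 208341/92249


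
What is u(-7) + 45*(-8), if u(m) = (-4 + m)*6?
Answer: -426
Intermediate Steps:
u(m) = -24 + 6*m
u(-7) + 45*(-8) = (-24 + 6*(-7)) + 45*(-8) = (-24 - 42) - 360 = -66 - 360 = -426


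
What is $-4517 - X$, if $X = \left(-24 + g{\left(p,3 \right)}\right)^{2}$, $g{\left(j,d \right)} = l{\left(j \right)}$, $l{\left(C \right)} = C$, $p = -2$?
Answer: $-5193$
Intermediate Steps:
$g{\left(j,d \right)} = j$
$X = 676$ ($X = \left(-24 - 2\right)^{2} = \left(-26\right)^{2} = 676$)
$-4517 - X = -4517 - 676 = -5193$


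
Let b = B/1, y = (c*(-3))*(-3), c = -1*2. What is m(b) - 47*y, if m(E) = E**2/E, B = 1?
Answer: 847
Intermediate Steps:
c = -2
y = -18 (y = -2*(-3)*(-3) = 6*(-3) = -18)
b = 1 (b = 1/1 = 1*1 = 1)
m(E) = E
m(b) - 47*y = 1 - 47*(-18) = 1 + 846 = 847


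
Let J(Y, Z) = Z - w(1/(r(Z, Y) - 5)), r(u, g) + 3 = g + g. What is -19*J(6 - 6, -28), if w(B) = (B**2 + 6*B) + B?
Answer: 33003/64 ≈ 515.67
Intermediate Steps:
r(u, g) = -3 + 2*g (r(u, g) = -3 + (g + g) = -3 + 2*g)
w(B) = B**2 + 7*B
J(Y, Z) = Z - (7 + 1/(-8 + 2*Y))/(-8 + 2*Y) (J(Y, Z) = Z - (7 + 1/((-3 + 2*Y) - 5))/((-3 + 2*Y) - 5) = Z - (7 + 1/(-8 + 2*Y))/(-8 + 2*Y))
-19*J(6 - 6, -28) = -19*(55 - 14*(6 - 6) + 4*(-28)*(-4 + (6 - 6))**2)/(4*(-4 + (6 - 6))**2) = -19*(55 - 14*0 + 4*(-28)*(-4 + 0)**2)/(4*(-4 + 0)**2) = -19*(55 + 0 + 4*(-28)*(-4)**2)/(4*(-4)**2) = -19*(55 + 0 + 4*(-28)*16)/(4*16) = -19*(55 + 0 - 1792)/(4*16) = -19*(-1737)/(4*16) = -19*(-1737/64) = 33003/64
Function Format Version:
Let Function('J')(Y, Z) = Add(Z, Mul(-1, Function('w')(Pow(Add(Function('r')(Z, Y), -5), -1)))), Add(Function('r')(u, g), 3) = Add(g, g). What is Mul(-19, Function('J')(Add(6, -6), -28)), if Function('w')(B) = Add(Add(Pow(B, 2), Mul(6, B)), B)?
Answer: Rational(33003, 64) ≈ 515.67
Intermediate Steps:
Function('r')(u, g) = Add(-3, Mul(2, g)) (Function('r')(u, g) = Add(-3, Add(g, g)) = Add(-3, Mul(2, g)))
Function('w')(B) = Add(Pow(B, 2), Mul(7, B))
Function('J')(Y, Z) = Add(Z, Mul(-1, Pow(Add(-8, Mul(2, Y)), -1), Add(7, Pow(Add(-8, Mul(2, Y)), -1)))) (Function('J')(Y, Z) = Add(Z, Mul(-1, Mul(Pow(Add(Add(-3, Mul(2, Y)), -5), -1), Add(7, Pow(Add(Add(-3, Mul(2, Y)), -5), -1))))) = Add(Z, Mul(-1, Mul(Pow(Add(-8, Mul(2, Y)), -1), Add(7, Pow(Add(-8, Mul(2, Y)), -1))))) = Add(Z, Mul(-1, Pow(Add(-8, Mul(2, Y)), -1), Add(7, Pow(Add(-8, Mul(2, Y)), -1)))))
Mul(-19, Function('J')(Add(6, -6), -28)) = Mul(-19, Mul(Rational(1, 4), Pow(Add(-4, Add(6, -6)), -2), Add(55, Mul(-14, Add(6, -6)), Mul(4, -28, Pow(Add(-4, Add(6, -6)), 2))))) = Mul(-19, Mul(Rational(1, 4), Pow(Add(-4, 0), -2), Add(55, Mul(-14, 0), Mul(4, -28, Pow(Add(-4, 0), 2))))) = Mul(-19, Mul(Rational(1, 4), Pow(-4, -2), Add(55, 0, Mul(4, -28, Pow(-4, 2))))) = Mul(-19, Mul(Rational(1, 4), Rational(1, 16), Add(55, 0, Mul(4, -28, 16)))) = Mul(-19, Mul(Rational(1, 4), Rational(1, 16), Add(55, 0, -1792))) = Mul(-19, Mul(Rational(1, 4), Rational(1, 16), -1737)) = Mul(-19, Rational(-1737, 64)) = Rational(33003, 64)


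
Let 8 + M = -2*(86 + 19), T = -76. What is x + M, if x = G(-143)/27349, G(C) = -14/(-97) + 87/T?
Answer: -43952475879/201616828 ≈ -218.00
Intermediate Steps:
G(C) = -7375/7372 (G(C) = -14/(-97) + 87/(-76) = -14*(-1/97) + 87*(-1/76) = 14/97 - 87/76 = -7375/7372)
M = -218 (M = -8 - 2*(86 + 19) = -8 - 2*105 = -8 - 210 = -218)
x = -7375/201616828 (x = -7375/7372/27349 = -7375/7372*1/27349 = -7375/201616828 ≈ -3.6579e-5)
x + M = -7375/201616828 - 218 = -43952475879/201616828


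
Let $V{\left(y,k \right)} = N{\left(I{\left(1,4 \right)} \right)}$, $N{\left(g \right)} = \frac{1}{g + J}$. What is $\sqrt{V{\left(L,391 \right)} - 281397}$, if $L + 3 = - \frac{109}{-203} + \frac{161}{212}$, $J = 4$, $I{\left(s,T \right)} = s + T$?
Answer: $\frac{2 i \sqrt{633143}}{3} \approx 530.47 i$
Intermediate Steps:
$I{\left(s,T \right)} = T + s$
$L = - \frac{73317}{43036}$ ($L = -3 + \left(- \frac{109}{-203} + \frac{161}{212}\right) = -3 + \left(\left(-109\right) \left(- \frac{1}{203}\right) + 161 \cdot \frac{1}{212}\right) = -3 + \left(\frac{109}{203} + \frac{161}{212}\right) = -3 + \frac{55791}{43036} = - \frac{73317}{43036} \approx -1.7036$)
$N{\left(g \right)} = \frac{1}{4 + g}$ ($N{\left(g \right)} = \frac{1}{g + 4} = \frac{1}{4 + g}$)
$V{\left(y,k \right)} = \frac{1}{9}$ ($V{\left(y,k \right)} = \frac{1}{4 + \left(4 + 1\right)} = \frac{1}{4 + 5} = \frac{1}{9}$)
$\sqrt{V{\left(L,391 \right)} - 281397} = \sqrt{\frac{1}{9} - 281397} = \sqrt{- \frac{2532572}{9}} = \frac{2 i \sqrt{633143}}{3}$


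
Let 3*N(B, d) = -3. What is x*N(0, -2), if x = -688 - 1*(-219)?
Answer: 469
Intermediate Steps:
N(B, d) = -1 (N(B, d) = (⅓)*(-3) = -1)
x = -469 (x = -688 + 219 = -469)
x*N(0, -2) = -469*(-1) = 469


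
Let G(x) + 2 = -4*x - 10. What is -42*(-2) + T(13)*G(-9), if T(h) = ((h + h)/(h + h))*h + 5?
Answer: 516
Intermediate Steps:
G(x) = -12 - 4*x (G(x) = -2 + (-4*x - 10) = -2 + (-10 - 4*x) = -12 - 4*x)
T(h) = 5 + h (T(h) = ((2*h)/((2*h)))*h + 5 = ((2*h)*(1/(2*h)))*h + 5 = 1*h + 5 = h + 5 = 5 + h)
-42*(-2) + T(13)*G(-9) = -42*(-2) + (5 + 13)*(-12 - 4*(-9)) = 84 + 18*(-12 + 36) = 84 + 18*24 = 84 + 432 = 516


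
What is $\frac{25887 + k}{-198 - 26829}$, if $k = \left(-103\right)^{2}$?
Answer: $- \frac{36496}{27027} \approx -1.3504$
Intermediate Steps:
$k = 10609$
$\frac{25887 + k}{-198 - 26829} = \frac{25887 + 10609}{-198 - 26829} = \frac{36496}{-27027} = 36496 \left(- \frac{1}{27027}\right) = - \frac{36496}{27027}$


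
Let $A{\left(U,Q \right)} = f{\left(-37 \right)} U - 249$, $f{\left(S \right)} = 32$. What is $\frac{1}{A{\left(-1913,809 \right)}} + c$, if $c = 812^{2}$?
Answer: $\frac{40526578959}{61465} \approx 6.5934 \cdot 10^{5}$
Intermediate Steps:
$A{\left(U,Q \right)} = -249 + 32 U$ ($A{\left(U,Q \right)} = 32 U - 249 = -249 + 32 U$)
$c = 659344$
$\frac{1}{A{\left(-1913,809 \right)}} + c = \frac{1}{-249 + 32 \left(-1913\right)} + 659344 = \frac{1}{-249 - 61216} + 659344 = \frac{1}{-61465} + 659344 = - \frac{1}{61465} + 659344 = \frac{40526578959}{61465}$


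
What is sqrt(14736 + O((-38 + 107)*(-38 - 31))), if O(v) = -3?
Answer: 3*sqrt(1637) ≈ 121.38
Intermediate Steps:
sqrt(14736 + O((-38 + 107)*(-38 - 31))) = sqrt(14736 - 3) = sqrt(14733) = 3*sqrt(1637)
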